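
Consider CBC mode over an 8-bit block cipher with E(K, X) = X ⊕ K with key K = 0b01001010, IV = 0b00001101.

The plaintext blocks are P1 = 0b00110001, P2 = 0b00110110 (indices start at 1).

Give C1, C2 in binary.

CBC encryption: C_i = E(K, P_i ⊕ C_{i−1}), with C_{0} = IV.
C1: P1 ⊕ 0b00001101 = 0b00111100; E(K, 0b00111100) = 0b01110110.
C2: P2 ⊕ 0b01110110 = 0b01000000; E(K, 0b01000000) = 0b00001010.

C1 = 0b01110110, C2 = 0b00001010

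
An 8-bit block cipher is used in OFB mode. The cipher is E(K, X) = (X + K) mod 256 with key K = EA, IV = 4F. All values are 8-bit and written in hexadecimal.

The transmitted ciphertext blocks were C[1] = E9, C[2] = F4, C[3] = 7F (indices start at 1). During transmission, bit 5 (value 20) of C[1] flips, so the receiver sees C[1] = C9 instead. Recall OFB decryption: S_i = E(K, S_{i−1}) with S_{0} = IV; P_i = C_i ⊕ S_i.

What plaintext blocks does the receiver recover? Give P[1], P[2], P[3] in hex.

P[1] = F0, P[2] = D7, P[3] = 72

Only C[1] changed, to C9. In OFB, a change in C_i flips the same bit in P_i only; the keystream is unaffected. Decrypting the received ciphertext:
P[1]: S = E(K, 4F) = 39; C9 ⊕ 39 = F0.
P[2]: S = E(K, 39) = 23; F4 ⊕ 23 = D7.
P[3]: S = E(K, 23) = 0D; 7F ⊕ 0D = 72.
Blocks that differ from the original plaintext: P[1].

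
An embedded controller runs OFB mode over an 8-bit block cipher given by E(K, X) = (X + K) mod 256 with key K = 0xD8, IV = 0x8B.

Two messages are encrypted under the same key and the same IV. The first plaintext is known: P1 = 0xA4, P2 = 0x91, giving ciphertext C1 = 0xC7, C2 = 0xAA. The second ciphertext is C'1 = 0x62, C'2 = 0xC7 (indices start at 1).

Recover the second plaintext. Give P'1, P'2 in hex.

In OFB with a reused IV, both messages share the same keystream S_i, so C_i ⊕ C'_i = P_i ⊕ P'_i and thus P'_i = P_i ⊕ C_i ⊕ C'_i.
P'1: 0xA4 ⊕ 0xC7 ⊕ 0x62 = 0x01.
P'2: 0x91 ⊕ 0xAA ⊕ 0xC7 = 0xFC.

P'1 = 0x01, P'2 = 0xFC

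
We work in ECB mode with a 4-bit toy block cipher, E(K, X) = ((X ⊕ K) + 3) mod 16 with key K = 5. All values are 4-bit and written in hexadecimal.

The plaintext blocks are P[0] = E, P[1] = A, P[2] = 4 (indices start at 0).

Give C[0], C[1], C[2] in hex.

ECB encryption: C_i = E(K, P_i).
C[0]: E(K, E) = E.
C[1]: E(K, A) = 2.
C[2]: E(K, 4) = 4.

C[0] = E, C[1] = 2, C[2] = 4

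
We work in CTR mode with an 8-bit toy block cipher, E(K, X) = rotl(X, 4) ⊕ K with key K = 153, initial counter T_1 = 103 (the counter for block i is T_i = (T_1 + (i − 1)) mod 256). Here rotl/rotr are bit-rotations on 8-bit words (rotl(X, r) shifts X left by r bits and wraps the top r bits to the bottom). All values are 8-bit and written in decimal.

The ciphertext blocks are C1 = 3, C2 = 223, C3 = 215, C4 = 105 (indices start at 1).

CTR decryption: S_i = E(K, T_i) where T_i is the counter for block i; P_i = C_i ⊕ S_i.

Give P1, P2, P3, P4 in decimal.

P1 = 236, P2 = 192, P3 = 216, P4 = 86

P1: T = 103, S = E(K, T) = 239; 3 ⊕ 239 = 236.
P2: T = 104, S = E(K, T) = 31; 223 ⊕ 31 = 192.
P3: T = 105, S = E(K, T) = 15; 215 ⊕ 15 = 216.
P4: T = 106, S = E(K, T) = 63; 105 ⊕ 63 = 86.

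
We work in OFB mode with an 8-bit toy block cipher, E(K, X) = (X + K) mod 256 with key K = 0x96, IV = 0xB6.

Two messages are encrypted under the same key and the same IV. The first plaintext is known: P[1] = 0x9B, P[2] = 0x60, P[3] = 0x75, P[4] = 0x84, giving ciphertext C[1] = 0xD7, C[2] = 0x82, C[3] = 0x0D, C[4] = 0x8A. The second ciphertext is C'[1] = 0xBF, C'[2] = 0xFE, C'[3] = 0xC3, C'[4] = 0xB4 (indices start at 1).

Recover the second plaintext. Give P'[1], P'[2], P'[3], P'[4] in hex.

In OFB with a reused IV, both messages share the same keystream S_i, so C_i ⊕ C'_i = P_i ⊕ P'_i and thus P'_i = P_i ⊕ C_i ⊕ C'_i.
P'[1]: 0x9B ⊕ 0xD7 ⊕ 0xBF = 0xF3.
P'[2]: 0x60 ⊕ 0x82 ⊕ 0xFE = 0x1C.
P'[3]: 0x75 ⊕ 0x0D ⊕ 0xC3 = 0xBB.
P'[4]: 0x84 ⊕ 0x8A ⊕ 0xB4 = 0xBA.

P'[1] = 0xF3, P'[2] = 0x1C, P'[3] = 0xBB, P'[4] = 0xBA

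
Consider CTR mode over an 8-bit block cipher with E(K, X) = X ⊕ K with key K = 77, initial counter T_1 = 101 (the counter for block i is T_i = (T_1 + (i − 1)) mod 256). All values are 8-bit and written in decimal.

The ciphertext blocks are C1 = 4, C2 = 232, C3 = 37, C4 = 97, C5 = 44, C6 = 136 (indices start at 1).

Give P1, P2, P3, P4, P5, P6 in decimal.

P1 = 44, P2 = 195, P3 = 15, P4 = 68, P5 = 8, P6 = 175

CTR decryption: S_i = E(K, T_i) where T_i is the counter for block i; P_i = C_i ⊕ S_i.
P1: T = 101, S = E(K, T) = 40; 4 ⊕ 40 = 44.
P2: T = 102, S = E(K, T) = 43; 232 ⊕ 43 = 195.
P3: T = 103, S = E(K, T) = 42; 37 ⊕ 42 = 15.
P4: T = 104, S = E(K, T) = 37; 97 ⊕ 37 = 68.
P5: T = 105, S = E(K, T) = 36; 44 ⊕ 36 = 8.
P6: T = 106, S = E(K, T) = 39; 136 ⊕ 39 = 175.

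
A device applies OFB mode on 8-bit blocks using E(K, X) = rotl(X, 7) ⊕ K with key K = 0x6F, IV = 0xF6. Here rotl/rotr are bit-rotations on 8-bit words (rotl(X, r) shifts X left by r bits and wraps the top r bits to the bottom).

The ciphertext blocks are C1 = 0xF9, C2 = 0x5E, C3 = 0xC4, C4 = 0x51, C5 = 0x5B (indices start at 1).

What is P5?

OFB decryption: S_i = E(K, S_{i−1}) with S_{0} = IV; P_i = C_i ⊕ S_i.
P1: S = E(K, 0xF6) = 0x14; 0xF9 ⊕ 0x14 = 0xED.
P2: S = E(K, 0x14) = 0x65; 0x5E ⊕ 0x65 = 0x3B.
P3: S = E(K, 0x65) = 0xDD; 0xC4 ⊕ 0xDD = 0x19.
P4: S = E(K, 0xDD) = 0x81; 0x51 ⊕ 0x81 = 0xD0.
P5: S = E(K, 0x81) = 0xAF; 0x5B ⊕ 0xAF = 0xF4.

P5 = 0xF4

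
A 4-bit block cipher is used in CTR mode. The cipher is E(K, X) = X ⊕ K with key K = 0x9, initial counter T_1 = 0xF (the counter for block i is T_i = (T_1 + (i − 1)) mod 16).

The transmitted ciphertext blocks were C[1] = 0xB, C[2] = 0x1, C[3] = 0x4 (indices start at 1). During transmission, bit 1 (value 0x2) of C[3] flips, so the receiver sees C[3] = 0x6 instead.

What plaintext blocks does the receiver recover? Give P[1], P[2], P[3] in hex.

CTR decryption: S_i = E(K, T_i) where T_i is the counter for block i; P_i = C_i ⊕ S_i.
Only C[3] changed, to 0x6. In CTR, a change in C_i flips the same bit in P_i only; the keystream is unaffected. Decrypting the received ciphertext:
P[1]: T = 0xF, S = E(K, T) = 0x6; 0xB ⊕ 0x6 = 0xD.
P[2]: T = 0x0, S = E(K, T) = 0x9; 0x1 ⊕ 0x9 = 0x8.
P[3]: T = 0x1, S = E(K, T) = 0x8; 0x6 ⊕ 0x8 = 0xE.
Blocks that differ from the original plaintext: P[3].

P[1] = 0xD, P[2] = 0x8, P[3] = 0xE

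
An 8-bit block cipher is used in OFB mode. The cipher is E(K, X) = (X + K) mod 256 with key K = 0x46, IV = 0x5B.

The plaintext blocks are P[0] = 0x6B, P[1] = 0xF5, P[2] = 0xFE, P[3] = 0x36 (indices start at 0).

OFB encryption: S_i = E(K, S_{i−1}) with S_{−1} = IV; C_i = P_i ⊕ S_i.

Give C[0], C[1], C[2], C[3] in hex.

C[0]: S = E(K, 0x5B) = 0xA1; 0x6B ⊕ 0xA1 = 0xCA.
C[1]: S = E(K, 0xA1) = 0xE7; 0xF5 ⊕ 0xE7 = 0x12.
C[2]: S = E(K, 0xE7) = 0x2D; 0xFE ⊕ 0x2D = 0xD3.
C[3]: S = E(K, 0x2D) = 0x73; 0x36 ⊕ 0x73 = 0x45.

C[0] = 0xCA, C[1] = 0x12, C[2] = 0xD3, C[3] = 0x45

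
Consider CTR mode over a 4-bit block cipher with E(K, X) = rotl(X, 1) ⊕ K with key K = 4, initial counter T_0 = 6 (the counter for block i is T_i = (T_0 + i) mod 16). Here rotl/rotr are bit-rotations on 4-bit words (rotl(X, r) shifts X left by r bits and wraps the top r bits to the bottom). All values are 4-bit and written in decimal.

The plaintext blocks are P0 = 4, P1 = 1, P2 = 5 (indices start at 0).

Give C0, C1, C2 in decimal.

C0 = 12, C1 = 11, C2 = 0

CTR encryption: S_i = E(K, T_i) where T_i is the counter for block i; C_i = P_i ⊕ S_i.
C0: T = 6, S = E(K, T) = 8; 4 ⊕ 8 = 12.
C1: T = 7, S = E(K, T) = 10; 1 ⊕ 10 = 11.
C2: T = 8, S = E(K, T) = 5; 5 ⊕ 5 = 0.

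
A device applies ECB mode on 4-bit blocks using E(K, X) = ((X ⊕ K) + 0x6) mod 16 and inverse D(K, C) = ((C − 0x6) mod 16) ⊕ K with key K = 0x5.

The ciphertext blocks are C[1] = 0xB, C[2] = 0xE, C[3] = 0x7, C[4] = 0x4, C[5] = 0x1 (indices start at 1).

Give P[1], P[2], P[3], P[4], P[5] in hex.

ECB decryption: P_i = D(K, C_i).
P[1]: D(K, 0xB) = 0x0.
P[2]: D(K, 0xE) = 0xD.
P[3]: D(K, 0x7) = 0x4.
P[4]: D(K, 0x4) = 0xB.
P[5]: D(K, 0x1) = 0xE.

P[1] = 0x0, P[2] = 0xD, P[3] = 0x4, P[4] = 0xB, P[5] = 0xE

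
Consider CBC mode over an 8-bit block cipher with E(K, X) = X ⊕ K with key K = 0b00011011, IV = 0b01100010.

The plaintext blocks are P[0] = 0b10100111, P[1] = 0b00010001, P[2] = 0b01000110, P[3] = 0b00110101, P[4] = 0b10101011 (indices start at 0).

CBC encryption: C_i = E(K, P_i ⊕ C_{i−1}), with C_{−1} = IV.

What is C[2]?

C[0]: P[0] ⊕ 0b01100010 = 0b11000101; E(K, 0b11000101) = 0b11011110.
C[1]: P[1] ⊕ 0b11011110 = 0b11001111; E(K, 0b11001111) = 0b11010100.
C[2]: P[2] ⊕ 0b11010100 = 0b10010010; E(K, 0b10010010) = 0b10001001.

C[2] = 0b10001001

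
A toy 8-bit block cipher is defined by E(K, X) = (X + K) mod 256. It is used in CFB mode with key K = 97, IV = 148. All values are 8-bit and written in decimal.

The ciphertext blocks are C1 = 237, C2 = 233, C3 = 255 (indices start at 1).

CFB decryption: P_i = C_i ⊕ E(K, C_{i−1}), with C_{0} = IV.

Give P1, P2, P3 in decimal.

P1: E(K, 148) = 245; 237 ⊕ 245 = 24.
P2: E(K, 237) = 78; 233 ⊕ 78 = 167.
P3: E(K, 233) = 74; 255 ⊕ 74 = 181.

P1 = 24, P2 = 167, P3 = 181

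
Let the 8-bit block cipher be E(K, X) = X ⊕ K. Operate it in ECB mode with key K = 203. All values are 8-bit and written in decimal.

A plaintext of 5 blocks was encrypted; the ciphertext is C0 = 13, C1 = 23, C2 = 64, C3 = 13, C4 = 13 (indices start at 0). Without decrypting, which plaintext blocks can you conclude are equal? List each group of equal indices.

P0 = P3 = P4

ECB encrypts each block independently with the same key, so equal ciphertext blocks imply equal plaintext blocks.
C0 = C3 = C4 = 13, so P0 = P3 = P4.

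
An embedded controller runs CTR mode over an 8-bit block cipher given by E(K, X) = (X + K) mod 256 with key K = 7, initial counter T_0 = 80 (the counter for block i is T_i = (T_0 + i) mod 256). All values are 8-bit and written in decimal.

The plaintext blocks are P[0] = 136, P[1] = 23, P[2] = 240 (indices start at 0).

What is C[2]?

C[2] = 169

CTR encryption: S_i = E(K, T_i) where T_i is the counter for block i; C_i = P_i ⊕ S_i.
C[0]: T = 80, S = E(K, T) = 87; 136 ⊕ 87 = 223.
C[1]: T = 81, S = E(K, T) = 88; 23 ⊕ 88 = 79.
C[2]: T = 82, S = E(K, T) = 89; 240 ⊕ 89 = 169.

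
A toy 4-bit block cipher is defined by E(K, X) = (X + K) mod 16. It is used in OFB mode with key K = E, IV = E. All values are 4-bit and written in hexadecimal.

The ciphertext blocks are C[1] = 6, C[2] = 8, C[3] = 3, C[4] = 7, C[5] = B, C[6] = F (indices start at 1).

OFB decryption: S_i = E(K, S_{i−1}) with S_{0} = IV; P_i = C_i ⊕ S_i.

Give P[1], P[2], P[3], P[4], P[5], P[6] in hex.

P[1] = A, P[2] = 2, P[3] = B, P[4] = 1, P[5] = F, P[6] = D

P[1]: S = E(K, E) = C; 6 ⊕ C = A.
P[2]: S = E(K, C) = A; 8 ⊕ A = 2.
P[3]: S = E(K, A) = 8; 3 ⊕ 8 = B.
P[4]: S = E(K, 8) = 6; 7 ⊕ 6 = 1.
P[5]: S = E(K, 6) = 4; B ⊕ 4 = F.
P[6]: S = E(K, 4) = 2; F ⊕ 2 = D.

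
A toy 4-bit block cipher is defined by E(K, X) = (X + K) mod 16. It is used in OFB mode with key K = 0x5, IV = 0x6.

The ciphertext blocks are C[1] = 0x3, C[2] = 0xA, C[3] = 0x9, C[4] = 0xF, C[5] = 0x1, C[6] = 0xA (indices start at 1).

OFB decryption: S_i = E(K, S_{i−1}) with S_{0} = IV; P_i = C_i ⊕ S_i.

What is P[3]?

P[1]: S = E(K, 0x6) = 0xB; 0x3 ⊕ 0xB = 0x8.
P[2]: S = E(K, 0xB) = 0x0; 0xA ⊕ 0x0 = 0xA.
P[3]: S = E(K, 0x0) = 0x5; 0x9 ⊕ 0x5 = 0xC.

P[3] = 0xC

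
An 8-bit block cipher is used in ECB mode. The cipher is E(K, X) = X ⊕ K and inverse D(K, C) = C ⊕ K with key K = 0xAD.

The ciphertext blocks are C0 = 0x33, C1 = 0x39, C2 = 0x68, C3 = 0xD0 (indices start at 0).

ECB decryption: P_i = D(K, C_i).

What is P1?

P1 = 0x94

P1: D(K, 0x39) = 0x94.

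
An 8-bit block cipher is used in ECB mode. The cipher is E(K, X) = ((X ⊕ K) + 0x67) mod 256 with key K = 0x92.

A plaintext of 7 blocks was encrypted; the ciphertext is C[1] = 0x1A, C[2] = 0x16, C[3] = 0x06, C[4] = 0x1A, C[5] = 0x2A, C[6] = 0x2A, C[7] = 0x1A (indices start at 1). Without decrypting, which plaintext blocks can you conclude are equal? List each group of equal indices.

P[1] = P[4] = P[7]; P[5] = P[6]

ECB encrypts each block independently with the same key, so equal ciphertext blocks imply equal plaintext blocks.
C[1] = C[4] = C[7] = 0x1A, so P[1] = P[4] = P[7].
C[5] = C[6] = 0x2A, so P[5] = P[6].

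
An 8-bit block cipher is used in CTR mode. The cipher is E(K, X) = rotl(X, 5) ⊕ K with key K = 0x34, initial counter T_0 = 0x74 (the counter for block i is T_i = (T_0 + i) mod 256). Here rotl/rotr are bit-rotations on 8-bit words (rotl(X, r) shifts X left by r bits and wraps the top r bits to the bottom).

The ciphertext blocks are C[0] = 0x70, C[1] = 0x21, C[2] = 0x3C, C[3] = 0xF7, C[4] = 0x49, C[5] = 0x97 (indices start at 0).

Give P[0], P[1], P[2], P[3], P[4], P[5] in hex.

P[0] = 0xCA, P[1] = 0xBB, P[2] = 0xC6, P[3] = 0x2D, P[4] = 0x72, P[5] = 0x8C

CTR decryption: S_i = E(K, T_i) where T_i is the counter for block i; P_i = C_i ⊕ S_i.
P[0]: T = 0x74, S = E(K, T) = 0xBA; 0x70 ⊕ 0xBA = 0xCA.
P[1]: T = 0x75, S = E(K, T) = 0x9A; 0x21 ⊕ 0x9A = 0xBB.
P[2]: T = 0x76, S = E(K, T) = 0xFA; 0x3C ⊕ 0xFA = 0xC6.
P[3]: T = 0x77, S = E(K, T) = 0xDA; 0xF7 ⊕ 0xDA = 0x2D.
P[4]: T = 0x78, S = E(K, T) = 0x3B; 0x49 ⊕ 0x3B = 0x72.
P[5]: T = 0x79, S = E(K, T) = 0x1B; 0x97 ⊕ 0x1B = 0x8C.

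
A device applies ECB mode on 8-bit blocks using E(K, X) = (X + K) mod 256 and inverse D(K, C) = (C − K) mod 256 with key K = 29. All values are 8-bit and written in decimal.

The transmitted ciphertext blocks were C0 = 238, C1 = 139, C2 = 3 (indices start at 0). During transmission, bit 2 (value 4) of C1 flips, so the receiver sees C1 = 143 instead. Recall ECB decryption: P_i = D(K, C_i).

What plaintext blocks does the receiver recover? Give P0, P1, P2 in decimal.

Only C1 changed, to 143. In ECB, a change in C_i affects only P_i. Decrypting the received ciphertext:
P0: D(K, 238) = 209.
P1: D(K, 143) = 114.
P2: D(K, 3) = 230.
Blocks that differ from the original plaintext: P1.

P0 = 209, P1 = 114, P2 = 230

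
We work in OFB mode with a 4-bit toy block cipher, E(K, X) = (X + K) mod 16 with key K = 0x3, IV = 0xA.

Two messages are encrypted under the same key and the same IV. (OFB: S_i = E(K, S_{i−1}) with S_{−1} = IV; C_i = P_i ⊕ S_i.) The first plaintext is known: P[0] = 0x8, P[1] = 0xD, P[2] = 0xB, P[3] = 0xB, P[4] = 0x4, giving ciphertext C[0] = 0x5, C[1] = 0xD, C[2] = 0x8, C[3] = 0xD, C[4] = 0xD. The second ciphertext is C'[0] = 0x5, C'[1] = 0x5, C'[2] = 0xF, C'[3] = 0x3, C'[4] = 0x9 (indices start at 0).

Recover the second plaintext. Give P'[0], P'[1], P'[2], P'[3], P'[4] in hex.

P'[0] = 0x8, P'[1] = 0x5, P'[2] = 0xC, P'[3] = 0x5, P'[4] = 0x0

In OFB with a reused IV, both messages share the same keystream S_i, so C_i ⊕ C'_i = P_i ⊕ P'_i and thus P'_i = P_i ⊕ C_i ⊕ C'_i.
P'[0]: 0x8 ⊕ 0x5 ⊕ 0x5 = 0x8.
P'[1]: 0xD ⊕ 0xD ⊕ 0x5 = 0x5.
P'[2]: 0xB ⊕ 0x8 ⊕ 0xF = 0xC.
P'[3]: 0xB ⊕ 0xD ⊕ 0x3 = 0x5.
P'[4]: 0x4 ⊕ 0xD ⊕ 0x9 = 0x0.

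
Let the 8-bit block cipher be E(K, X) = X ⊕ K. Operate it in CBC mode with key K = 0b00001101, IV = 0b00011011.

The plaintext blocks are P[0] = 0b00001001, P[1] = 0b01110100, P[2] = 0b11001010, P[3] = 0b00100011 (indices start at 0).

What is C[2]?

C[2] = 0b10100001

CBC encryption: C_i = E(K, P_i ⊕ C_{i−1}), with C_{−1} = IV.
C[0]: P[0] ⊕ 0b00011011 = 0b00010010; E(K, 0b00010010) = 0b00011111.
C[1]: P[1] ⊕ 0b00011111 = 0b01101011; E(K, 0b01101011) = 0b01100110.
C[2]: P[2] ⊕ 0b01100110 = 0b10101100; E(K, 0b10101100) = 0b10100001.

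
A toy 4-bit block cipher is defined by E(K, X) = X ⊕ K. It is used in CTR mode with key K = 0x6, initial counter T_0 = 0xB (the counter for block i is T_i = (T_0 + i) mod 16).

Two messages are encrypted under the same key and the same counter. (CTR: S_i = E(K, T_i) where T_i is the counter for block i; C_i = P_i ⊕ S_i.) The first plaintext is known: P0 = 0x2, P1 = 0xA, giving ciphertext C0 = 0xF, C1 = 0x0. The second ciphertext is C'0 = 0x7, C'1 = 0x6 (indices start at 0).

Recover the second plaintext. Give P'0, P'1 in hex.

In CTR with a reused counter, both messages share the same keystream S_i, so C_i ⊕ C'_i = P_i ⊕ P'_i and thus P'_i = P_i ⊕ C_i ⊕ C'_i.
P'0: 0x2 ⊕ 0xF ⊕ 0x7 = 0xA.
P'1: 0xA ⊕ 0x0 ⊕ 0x6 = 0xC.

P'0 = 0xA, P'1 = 0xC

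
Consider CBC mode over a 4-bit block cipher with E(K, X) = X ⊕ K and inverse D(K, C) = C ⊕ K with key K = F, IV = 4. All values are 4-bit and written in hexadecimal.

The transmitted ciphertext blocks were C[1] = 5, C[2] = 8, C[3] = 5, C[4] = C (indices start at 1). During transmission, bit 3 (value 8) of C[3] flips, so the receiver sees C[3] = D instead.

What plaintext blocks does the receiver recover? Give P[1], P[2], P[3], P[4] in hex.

CBC decryption: P_i = D(K, C_i) ⊕ C_{i−1}, with C_{0} = IV.
Only C[3] changed, to D. In CBC, a change in C_i garbles P_i and flips the same bit in P_{i+1}. Decrypting the received ciphertext:
P[1]: D(K, 5) = A; A ⊕ 4 = E.
P[2]: D(K, 8) = 7; 7 ⊕ 5 = 2.
P[3]: D(K, D) = 2; 2 ⊕ 8 = A.
P[4]: D(K, C) = 3; 3 ⊕ D = E.
Blocks that differ from the original plaintext: P[3], P[4].

P[1] = E, P[2] = 2, P[3] = A, P[4] = E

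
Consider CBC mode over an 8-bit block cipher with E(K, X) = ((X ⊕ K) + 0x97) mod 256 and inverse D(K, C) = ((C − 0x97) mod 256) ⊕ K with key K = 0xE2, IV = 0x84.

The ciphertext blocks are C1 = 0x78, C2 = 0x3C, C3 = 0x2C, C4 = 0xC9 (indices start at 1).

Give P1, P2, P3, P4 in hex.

CBC decryption: P_i = D(K, C_i) ⊕ C_{i−1}, with C_{0} = IV.
P1: D(K, 0x78) = 0x03; 0x03 ⊕ 0x84 = 0x87.
P2: D(K, 0x3C) = 0x47; 0x47 ⊕ 0x78 = 0x3F.
P3: D(K, 0x2C) = 0x77; 0x77 ⊕ 0x3C = 0x4B.
P4: D(K, 0xC9) = 0xD0; 0xD0 ⊕ 0x2C = 0xFC.

P1 = 0x87, P2 = 0x3F, P3 = 0x4B, P4 = 0xFC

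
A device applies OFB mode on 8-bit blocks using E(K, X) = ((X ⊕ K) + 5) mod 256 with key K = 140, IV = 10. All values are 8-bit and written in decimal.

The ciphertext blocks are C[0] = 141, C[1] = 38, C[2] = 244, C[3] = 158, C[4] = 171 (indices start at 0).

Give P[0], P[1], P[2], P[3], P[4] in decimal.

OFB decryption: S_i = E(K, S_{i−1}) with S_{−1} = IV; P_i = C_i ⊕ S_i.
P[0]: S = E(K, 10) = 139; 141 ⊕ 139 = 6.
P[1]: S = E(K, 139) = 12; 38 ⊕ 12 = 42.
P[2]: S = E(K, 12) = 133; 244 ⊕ 133 = 113.
P[3]: S = E(K, 133) = 14; 158 ⊕ 14 = 144.
P[4]: S = E(K, 14) = 135; 171 ⊕ 135 = 44.

P[0] = 6, P[1] = 42, P[2] = 113, P[3] = 144, P[4] = 44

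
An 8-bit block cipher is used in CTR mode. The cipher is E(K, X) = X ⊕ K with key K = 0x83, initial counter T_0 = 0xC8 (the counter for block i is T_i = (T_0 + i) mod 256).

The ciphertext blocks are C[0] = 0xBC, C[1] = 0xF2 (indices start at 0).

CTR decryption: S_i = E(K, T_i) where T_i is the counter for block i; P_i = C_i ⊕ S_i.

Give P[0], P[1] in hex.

P[0]: T = 0xC8, S = E(K, T) = 0x4B; 0xBC ⊕ 0x4B = 0xF7.
P[1]: T = 0xC9, S = E(K, T) = 0x4A; 0xF2 ⊕ 0x4A = 0xB8.

P[0] = 0xF7, P[1] = 0xB8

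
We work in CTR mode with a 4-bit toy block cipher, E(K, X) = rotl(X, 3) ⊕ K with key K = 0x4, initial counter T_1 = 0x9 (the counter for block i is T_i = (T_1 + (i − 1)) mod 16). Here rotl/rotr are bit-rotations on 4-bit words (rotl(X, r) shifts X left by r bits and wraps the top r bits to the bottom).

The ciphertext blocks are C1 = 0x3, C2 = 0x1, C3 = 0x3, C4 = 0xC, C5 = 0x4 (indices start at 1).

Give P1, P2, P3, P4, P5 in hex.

P1 = 0xB, P2 = 0x0, P3 = 0xA, P4 = 0xE, P5 = 0xE

CTR decryption: S_i = E(K, T_i) where T_i is the counter for block i; P_i = C_i ⊕ S_i.
P1: T = 0x9, S = E(K, T) = 0x8; 0x3 ⊕ 0x8 = 0xB.
P2: T = 0xA, S = E(K, T) = 0x1; 0x1 ⊕ 0x1 = 0x0.
P3: T = 0xB, S = E(K, T) = 0x9; 0x3 ⊕ 0x9 = 0xA.
P4: T = 0xC, S = E(K, T) = 0x2; 0xC ⊕ 0x2 = 0xE.
P5: T = 0xD, S = E(K, T) = 0xA; 0x4 ⊕ 0xA = 0xE.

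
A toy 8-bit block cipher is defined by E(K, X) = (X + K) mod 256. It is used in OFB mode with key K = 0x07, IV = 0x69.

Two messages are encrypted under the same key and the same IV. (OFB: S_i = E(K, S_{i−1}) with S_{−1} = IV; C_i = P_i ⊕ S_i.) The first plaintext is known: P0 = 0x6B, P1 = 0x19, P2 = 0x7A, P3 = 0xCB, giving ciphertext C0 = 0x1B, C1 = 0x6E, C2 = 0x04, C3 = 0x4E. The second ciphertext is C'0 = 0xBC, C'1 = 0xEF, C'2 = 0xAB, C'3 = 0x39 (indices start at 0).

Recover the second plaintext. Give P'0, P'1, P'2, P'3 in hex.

P'0 = 0xCC, P'1 = 0x98, P'2 = 0xD5, P'3 = 0xBC

In OFB with a reused IV, both messages share the same keystream S_i, so C_i ⊕ C'_i = P_i ⊕ P'_i and thus P'_i = P_i ⊕ C_i ⊕ C'_i.
P'0: 0x6B ⊕ 0x1B ⊕ 0xBC = 0xCC.
P'1: 0x19 ⊕ 0x6E ⊕ 0xEF = 0x98.
P'2: 0x7A ⊕ 0x04 ⊕ 0xAB = 0xD5.
P'3: 0xCB ⊕ 0x4E ⊕ 0x39 = 0xBC.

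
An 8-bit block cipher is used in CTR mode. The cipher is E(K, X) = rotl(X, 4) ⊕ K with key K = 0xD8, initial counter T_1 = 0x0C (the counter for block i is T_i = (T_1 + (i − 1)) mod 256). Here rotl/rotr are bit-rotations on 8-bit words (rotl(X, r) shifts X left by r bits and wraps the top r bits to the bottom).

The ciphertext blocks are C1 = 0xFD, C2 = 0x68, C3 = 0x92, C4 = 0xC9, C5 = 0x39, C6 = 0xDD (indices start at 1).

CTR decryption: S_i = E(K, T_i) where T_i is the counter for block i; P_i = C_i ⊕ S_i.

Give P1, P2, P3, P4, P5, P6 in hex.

P1 = 0xE5, P2 = 0x60, P3 = 0xAA, P4 = 0xE1, P5 = 0xE0, P6 = 0x14

P1: T = 0x0C, S = E(K, T) = 0x18; 0xFD ⊕ 0x18 = 0xE5.
P2: T = 0x0D, S = E(K, T) = 0x08; 0x68 ⊕ 0x08 = 0x60.
P3: T = 0x0E, S = E(K, T) = 0x38; 0x92 ⊕ 0x38 = 0xAA.
P4: T = 0x0F, S = E(K, T) = 0x28; 0xC9 ⊕ 0x28 = 0xE1.
P5: T = 0x10, S = E(K, T) = 0xD9; 0x39 ⊕ 0xD9 = 0xE0.
P6: T = 0x11, S = E(K, T) = 0xC9; 0xDD ⊕ 0xC9 = 0x14.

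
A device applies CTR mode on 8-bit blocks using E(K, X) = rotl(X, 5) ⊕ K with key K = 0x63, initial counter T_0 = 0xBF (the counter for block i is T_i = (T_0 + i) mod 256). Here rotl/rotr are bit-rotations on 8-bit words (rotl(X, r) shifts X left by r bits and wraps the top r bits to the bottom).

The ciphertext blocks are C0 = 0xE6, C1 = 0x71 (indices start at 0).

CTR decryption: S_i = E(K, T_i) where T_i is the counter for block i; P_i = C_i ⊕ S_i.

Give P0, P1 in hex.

P0: T = 0xBF, S = E(K, T) = 0x94; 0xE6 ⊕ 0x94 = 0x72.
P1: T = 0xC0, S = E(K, T) = 0x7B; 0x71 ⊕ 0x7B = 0x0A.

P0 = 0x72, P1 = 0x0A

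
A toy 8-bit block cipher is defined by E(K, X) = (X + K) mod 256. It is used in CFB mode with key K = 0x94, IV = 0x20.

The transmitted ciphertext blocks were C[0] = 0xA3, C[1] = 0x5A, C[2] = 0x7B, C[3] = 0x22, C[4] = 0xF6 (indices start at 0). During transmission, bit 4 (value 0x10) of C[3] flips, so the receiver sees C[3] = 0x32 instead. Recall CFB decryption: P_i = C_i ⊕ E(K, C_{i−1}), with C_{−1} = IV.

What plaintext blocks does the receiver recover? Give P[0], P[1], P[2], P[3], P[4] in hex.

P[0] = 0x17, P[1] = 0x6D, P[2] = 0x95, P[3] = 0x3D, P[4] = 0x30

Only C[3] changed, to 0x32. In CFB, a change in C_i flips the same bit in P_i and garbles P_{i+1}. Decrypting the received ciphertext:
P[0]: E(K, 0x20) = 0xB4; 0xA3 ⊕ 0xB4 = 0x17.
P[1]: E(K, 0xA3) = 0x37; 0x5A ⊕ 0x37 = 0x6D.
P[2]: E(K, 0x5A) = 0xEE; 0x7B ⊕ 0xEE = 0x95.
P[3]: E(K, 0x7B) = 0x0F; 0x32 ⊕ 0x0F = 0x3D.
P[4]: E(K, 0x32) = 0xC6; 0xF6 ⊕ 0xC6 = 0x30.
Blocks that differ from the original plaintext: P[3], P[4].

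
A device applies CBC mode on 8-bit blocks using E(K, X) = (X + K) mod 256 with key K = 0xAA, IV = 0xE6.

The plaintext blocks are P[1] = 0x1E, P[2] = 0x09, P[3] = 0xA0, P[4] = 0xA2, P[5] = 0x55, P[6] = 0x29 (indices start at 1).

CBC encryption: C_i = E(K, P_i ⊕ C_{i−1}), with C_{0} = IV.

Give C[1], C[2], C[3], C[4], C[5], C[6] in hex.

C[1] = 0xA2, C[2] = 0x55, C[3] = 0x9F, C[4] = 0xE7, C[5] = 0x5C, C[6] = 0x1F

C[1]: P[1] ⊕ 0xE6 = 0xF8; E(K, 0xF8) = 0xA2.
C[2]: P[2] ⊕ 0xA2 = 0xAB; E(K, 0xAB) = 0x55.
C[3]: P[3] ⊕ 0x55 = 0xF5; E(K, 0xF5) = 0x9F.
C[4]: P[4] ⊕ 0x9F = 0x3D; E(K, 0x3D) = 0xE7.
C[5]: P[5] ⊕ 0xE7 = 0xB2; E(K, 0xB2) = 0x5C.
C[6]: P[6] ⊕ 0x5C = 0x75; E(K, 0x75) = 0x1F.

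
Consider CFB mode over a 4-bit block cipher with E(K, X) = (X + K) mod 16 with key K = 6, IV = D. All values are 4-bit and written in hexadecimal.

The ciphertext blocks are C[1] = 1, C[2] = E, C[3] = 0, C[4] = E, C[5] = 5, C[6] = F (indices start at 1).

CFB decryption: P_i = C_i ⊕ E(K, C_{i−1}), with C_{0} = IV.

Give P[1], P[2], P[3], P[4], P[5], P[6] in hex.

P[1]: E(K, D) = 3; 1 ⊕ 3 = 2.
P[2]: E(K, 1) = 7; E ⊕ 7 = 9.
P[3]: E(K, E) = 4; 0 ⊕ 4 = 4.
P[4]: E(K, 0) = 6; E ⊕ 6 = 8.
P[5]: E(K, E) = 4; 5 ⊕ 4 = 1.
P[6]: E(K, 5) = B; F ⊕ B = 4.

P[1] = 2, P[2] = 9, P[3] = 4, P[4] = 8, P[5] = 1, P[6] = 4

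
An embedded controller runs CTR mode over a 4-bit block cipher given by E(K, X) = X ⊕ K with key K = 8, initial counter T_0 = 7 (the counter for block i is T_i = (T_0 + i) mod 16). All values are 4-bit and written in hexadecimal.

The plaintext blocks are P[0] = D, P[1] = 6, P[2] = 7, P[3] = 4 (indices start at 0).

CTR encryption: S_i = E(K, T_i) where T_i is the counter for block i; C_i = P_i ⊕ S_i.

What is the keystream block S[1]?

0

C[0]: T = 7, S = E(K, T) = F; D ⊕ F = 2.
C[1]: T = 8, S = E(K, T) = 0; 6 ⊕ 0 = 6.
So S[1] = 0.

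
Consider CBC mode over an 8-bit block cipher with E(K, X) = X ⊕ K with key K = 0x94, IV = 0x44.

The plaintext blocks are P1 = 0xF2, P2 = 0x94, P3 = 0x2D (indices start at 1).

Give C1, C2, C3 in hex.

CBC encryption: C_i = E(K, P_i ⊕ C_{i−1}), with C_{0} = IV.
C1: P1 ⊕ 0x44 = 0xB6; E(K, 0xB6) = 0x22.
C2: P2 ⊕ 0x22 = 0xB6; E(K, 0xB6) = 0x22.
C3: P3 ⊕ 0x22 = 0x0F; E(K, 0x0F) = 0x9B.

C1 = 0x22, C2 = 0x22, C3 = 0x9B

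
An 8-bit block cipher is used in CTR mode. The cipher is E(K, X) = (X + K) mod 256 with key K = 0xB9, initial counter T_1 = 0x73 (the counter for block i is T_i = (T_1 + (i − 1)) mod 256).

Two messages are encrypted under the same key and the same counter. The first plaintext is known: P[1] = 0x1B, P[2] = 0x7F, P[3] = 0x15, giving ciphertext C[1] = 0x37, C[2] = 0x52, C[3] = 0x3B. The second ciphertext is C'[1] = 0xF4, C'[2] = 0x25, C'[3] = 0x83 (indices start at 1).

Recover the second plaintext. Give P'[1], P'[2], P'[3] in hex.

In CTR with a reused counter, both messages share the same keystream S_i, so C_i ⊕ C'_i = P_i ⊕ P'_i and thus P'_i = P_i ⊕ C_i ⊕ C'_i.
P'[1]: 0x1B ⊕ 0x37 ⊕ 0xF4 = 0xD8.
P'[2]: 0x7F ⊕ 0x52 ⊕ 0x25 = 0x08.
P'[3]: 0x15 ⊕ 0x3B ⊕ 0x83 = 0xAD.

P'[1] = 0xD8, P'[2] = 0x08, P'[3] = 0xAD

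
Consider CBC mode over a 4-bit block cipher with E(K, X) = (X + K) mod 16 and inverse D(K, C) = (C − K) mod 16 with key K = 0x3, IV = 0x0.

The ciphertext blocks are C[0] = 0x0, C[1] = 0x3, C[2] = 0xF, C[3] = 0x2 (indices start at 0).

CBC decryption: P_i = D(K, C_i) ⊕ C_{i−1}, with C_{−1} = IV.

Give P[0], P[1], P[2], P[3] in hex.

P[0]: D(K, 0x0) = 0xD; 0xD ⊕ 0x0 = 0xD.
P[1]: D(K, 0x3) = 0x0; 0x0 ⊕ 0x0 = 0x0.
P[2]: D(K, 0xF) = 0xC; 0xC ⊕ 0x3 = 0xF.
P[3]: D(K, 0x2) = 0xF; 0xF ⊕ 0xF = 0x0.

P[0] = 0xD, P[1] = 0x0, P[2] = 0xF, P[3] = 0x0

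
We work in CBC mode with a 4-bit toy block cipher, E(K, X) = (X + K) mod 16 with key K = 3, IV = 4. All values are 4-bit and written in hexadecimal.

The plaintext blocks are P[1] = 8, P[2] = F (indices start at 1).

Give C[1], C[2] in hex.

CBC encryption: C_i = E(K, P_i ⊕ C_{i−1}), with C_{0} = IV.
C[1]: P[1] ⊕ 4 = C; E(K, C) = F.
C[2]: P[2] ⊕ F = 0; E(K, 0) = 3.

C[1] = F, C[2] = 3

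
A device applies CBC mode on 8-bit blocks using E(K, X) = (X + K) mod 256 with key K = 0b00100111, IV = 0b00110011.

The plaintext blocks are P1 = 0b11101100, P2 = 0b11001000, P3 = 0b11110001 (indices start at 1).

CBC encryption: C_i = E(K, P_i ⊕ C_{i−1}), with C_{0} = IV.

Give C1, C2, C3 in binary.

C1: P1 ⊕ 0b00110011 = 0b11011111; E(K, 0b11011111) = 0b00000110.
C2: P2 ⊕ 0b00000110 = 0b11001110; E(K, 0b11001110) = 0b11110101.
C3: P3 ⊕ 0b11110101 = 0b00000100; E(K, 0b00000100) = 0b00101011.

C1 = 0b00000110, C2 = 0b11110101, C3 = 0b00101011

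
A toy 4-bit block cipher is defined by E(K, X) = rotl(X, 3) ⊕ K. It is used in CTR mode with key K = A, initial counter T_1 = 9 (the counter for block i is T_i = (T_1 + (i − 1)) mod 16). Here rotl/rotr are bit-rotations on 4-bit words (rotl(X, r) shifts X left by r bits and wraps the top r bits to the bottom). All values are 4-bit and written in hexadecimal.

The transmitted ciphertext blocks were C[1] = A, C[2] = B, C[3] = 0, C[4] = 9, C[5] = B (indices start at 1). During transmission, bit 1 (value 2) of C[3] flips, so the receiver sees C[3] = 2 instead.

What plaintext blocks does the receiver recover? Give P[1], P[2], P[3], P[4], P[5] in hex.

P[1] = C, P[2] = 4, P[3] = 5, P[4] = 5, P[5] = F

CTR decryption: S_i = E(K, T_i) where T_i is the counter for block i; P_i = C_i ⊕ S_i.
Only C[3] changed, to 2. In CTR, a change in C_i flips the same bit in P_i only; the keystream is unaffected. Decrypting the received ciphertext:
P[1]: T = 9, S = E(K, T) = 6; A ⊕ 6 = C.
P[2]: T = A, S = E(K, T) = F; B ⊕ F = 4.
P[3]: T = B, S = E(K, T) = 7; 2 ⊕ 7 = 5.
P[4]: T = C, S = E(K, T) = C; 9 ⊕ C = 5.
P[5]: T = D, S = E(K, T) = 4; B ⊕ 4 = F.
Blocks that differ from the original plaintext: P[3].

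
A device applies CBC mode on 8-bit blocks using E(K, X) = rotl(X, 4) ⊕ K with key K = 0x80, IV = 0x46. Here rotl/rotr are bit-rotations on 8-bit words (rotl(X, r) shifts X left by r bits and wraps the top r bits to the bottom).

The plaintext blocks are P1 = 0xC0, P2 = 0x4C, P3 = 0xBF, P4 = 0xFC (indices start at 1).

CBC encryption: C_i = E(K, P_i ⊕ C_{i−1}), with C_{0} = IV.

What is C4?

C1: P1 ⊕ 0x46 = 0x86; E(K, 0x86) = 0xE8.
C2: P2 ⊕ 0xE8 = 0xA4; E(K, 0xA4) = 0xCA.
C3: P3 ⊕ 0xCA = 0x75; E(K, 0x75) = 0xD7.
C4: P4 ⊕ 0xD7 = 0x2B; E(K, 0x2B) = 0x32.

C4 = 0x32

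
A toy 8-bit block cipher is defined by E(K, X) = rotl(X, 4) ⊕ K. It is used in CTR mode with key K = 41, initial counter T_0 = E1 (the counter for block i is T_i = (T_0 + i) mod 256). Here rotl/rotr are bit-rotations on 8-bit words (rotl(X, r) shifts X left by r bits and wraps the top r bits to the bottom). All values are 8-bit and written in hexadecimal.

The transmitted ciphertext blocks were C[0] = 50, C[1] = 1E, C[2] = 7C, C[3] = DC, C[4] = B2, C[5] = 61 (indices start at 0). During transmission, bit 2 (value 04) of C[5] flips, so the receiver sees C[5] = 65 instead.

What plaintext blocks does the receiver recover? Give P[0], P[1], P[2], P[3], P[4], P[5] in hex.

P[0] = 0F, P[1] = 71, P[2] = 03, P[3] = D3, P[4] = AD, P[5] = 4A

CTR decryption: S_i = E(K, T_i) where T_i is the counter for block i; P_i = C_i ⊕ S_i.
Only C[5] changed, to 65. In CTR, a change in C_i flips the same bit in P_i only; the keystream is unaffected. Decrypting the received ciphertext:
P[0]: T = E1, S = E(K, T) = 5F; 50 ⊕ 5F = 0F.
P[1]: T = E2, S = E(K, T) = 6F; 1E ⊕ 6F = 71.
P[2]: T = E3, S = E(K, T) = 7F; 7C ⊕ 7F = 03.
P[3]: T = E4, S = E(K, T) = 0F; DC ⊕ 0F = D3.
P[4]: T = E5, S = E(K, T) = 1F; B2 ⊕ 1F = AD.
P[5]: T = E6, S = E(K, T) = 2F; 65 ⊕ 2F = 4A.
Blocks that differ from the original plaintext: P[5].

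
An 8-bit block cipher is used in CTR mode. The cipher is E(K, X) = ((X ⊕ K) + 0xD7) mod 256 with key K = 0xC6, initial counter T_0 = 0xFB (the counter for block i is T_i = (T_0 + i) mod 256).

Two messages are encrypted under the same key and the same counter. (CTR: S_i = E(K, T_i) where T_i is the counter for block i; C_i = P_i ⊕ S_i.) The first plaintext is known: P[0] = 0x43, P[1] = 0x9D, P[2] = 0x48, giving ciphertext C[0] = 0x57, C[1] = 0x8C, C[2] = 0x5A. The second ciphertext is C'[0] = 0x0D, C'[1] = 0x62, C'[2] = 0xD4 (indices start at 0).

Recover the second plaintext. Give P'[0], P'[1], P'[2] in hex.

In CTR with a reused counter, both messages share the same keystream S_i, so C_i ⊕ C'_i = P_i ⊕ P'_i and thus P'_i = P_i ⊕ C_i ⊕ C'_i.
P'[0]: 0x43 ⊕ 0x57 ⊕ 0x0D = 0x19.
P'[1]: 0x9D ⊕ 0x8C ⊕ 0x62 = 0x73.
P'[2]: 0x48 ⊕ 0x5A ⊕ 0xD4 = 0xC6.

P'[0] = 0x19, P'[1] = 0x73, P'[2] = 0xC6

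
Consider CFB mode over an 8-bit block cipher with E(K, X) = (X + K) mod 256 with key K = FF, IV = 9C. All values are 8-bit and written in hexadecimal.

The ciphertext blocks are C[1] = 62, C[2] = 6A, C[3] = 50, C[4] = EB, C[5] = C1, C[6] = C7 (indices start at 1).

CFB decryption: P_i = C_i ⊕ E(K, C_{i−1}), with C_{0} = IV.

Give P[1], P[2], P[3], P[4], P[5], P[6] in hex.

P[1] = F9, P[2] = 0B, P[3] = 39, P[4] = A4, P[5] = 2B, P[6] = 07

P[1]: E(K, 9C) = 9B; 62 ⊕ 9B = F9.
P[2]: E(K, 62) = 61; 6A ⊕ 61 = 0B.
P[3]: E(K, 6A) = 69; 50 ⊕ 69 = 39.
P[4]: E(K, 50) = 4F; EB ⊕ 4F = A4.
P[5]: E(K, EB) = EA; C1 ⊕ EA = 2B.
P[6]: E(K, C1) = C0; C7 ⊕ C0 = 07.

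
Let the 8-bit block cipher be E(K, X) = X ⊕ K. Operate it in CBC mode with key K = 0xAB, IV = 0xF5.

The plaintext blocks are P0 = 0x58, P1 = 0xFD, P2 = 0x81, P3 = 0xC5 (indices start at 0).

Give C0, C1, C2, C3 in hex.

CBC encryption: C_i = E(K, P_i ⊕ C_{i−1}), with C_{−1} = IV.
C0: P0 ⊕ 0xF5 = 0xAD; E(K, 0xAD) = 0x06.
C1: P1 ⊕ 0x06 = 0xFB; E(K, 0xFB) = 0x50.
C2: P2 ⊕ 0x50 = 0xD1; E(K, 0xD1) = 0x7A.
C3: P3 ⊕ 0x7A = 0xBF; E(K, 0xBF) = 0x14.

C0 = 0x06, C1 = 0x50, C2 = 0x7A, C3 = 0x14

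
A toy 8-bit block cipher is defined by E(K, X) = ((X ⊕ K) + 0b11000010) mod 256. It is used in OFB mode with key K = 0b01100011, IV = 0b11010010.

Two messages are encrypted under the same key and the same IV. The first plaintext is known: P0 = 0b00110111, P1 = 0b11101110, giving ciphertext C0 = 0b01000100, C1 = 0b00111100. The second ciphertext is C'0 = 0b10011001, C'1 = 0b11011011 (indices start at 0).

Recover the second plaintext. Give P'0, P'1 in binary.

P'0 = 0b11101010, P'1 = 0b00001001

In OFB with a reused IV, both messages share the same keystream S_i, so C_i ⊕ C'_i = P_i ⊕ P'_i and thus P'_i = P_i ⊕ C_i ⊕ C'_i.
P'0: 0b00110111 ⊕ 0b01000100 ⊕ 0b10011001 = 0b11101010.
P'1: 0b11101110 ⊕ 0b00111100 ⊕ 0b11011011 = 0b00001001.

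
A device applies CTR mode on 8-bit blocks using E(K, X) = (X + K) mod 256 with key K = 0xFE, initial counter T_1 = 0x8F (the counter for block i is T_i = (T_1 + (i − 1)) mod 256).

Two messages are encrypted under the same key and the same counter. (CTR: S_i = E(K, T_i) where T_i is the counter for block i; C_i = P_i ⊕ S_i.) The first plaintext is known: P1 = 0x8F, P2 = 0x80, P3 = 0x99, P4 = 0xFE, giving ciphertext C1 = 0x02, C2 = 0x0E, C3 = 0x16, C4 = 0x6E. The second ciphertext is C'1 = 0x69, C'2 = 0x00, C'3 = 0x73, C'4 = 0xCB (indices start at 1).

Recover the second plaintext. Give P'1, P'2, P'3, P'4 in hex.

P'1 = 0xE4, P'2 = 0x8E, P'3 = 0xFC, P'4 = 0x5B

In CTR with a reused counter, both messages share the same keystream S_i, so C_i ⊕ C'_i = P_i ⊕ P'_i and thus P'_i = P_i ⊕ C_i ⊕ C'_i.
P'1: 0x8F ⊕ 0x02 ⊕ 0x69 = 0xE4.
P'2: 0x80 ⊕ 0x0E ⊕ 0x00 = 0x8E.
P'3: 0x99 ⊕ 0x16 ⊕ 0x73 = 0xFC.
P'4: 0xFE ⊕ 0x6E ⊕ 0xCB = 0x5B.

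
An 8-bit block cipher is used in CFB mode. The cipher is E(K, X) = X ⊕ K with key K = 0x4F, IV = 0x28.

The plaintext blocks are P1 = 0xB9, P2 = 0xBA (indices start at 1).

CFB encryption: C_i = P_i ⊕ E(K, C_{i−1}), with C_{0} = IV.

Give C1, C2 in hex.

C1: E(K, 0x28) = 0x67; 0xB9 ⊕ 0x67 = 0xDE.
C2: E(K, 0xDE) = 0x91; 0xBA ⊕ 0x91 = 0x2B.

C1 = 0xDE, C2 = 0x2B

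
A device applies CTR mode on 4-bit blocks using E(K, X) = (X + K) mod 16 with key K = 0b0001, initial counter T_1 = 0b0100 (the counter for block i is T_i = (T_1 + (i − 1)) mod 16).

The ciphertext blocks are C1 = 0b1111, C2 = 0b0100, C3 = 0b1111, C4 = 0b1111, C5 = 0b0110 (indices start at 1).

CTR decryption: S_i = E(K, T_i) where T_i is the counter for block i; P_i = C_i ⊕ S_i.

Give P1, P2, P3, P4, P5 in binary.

P1: T = 0b0100, S = E(K, T) = 0b0101; 0b1111 ⊕ 0b0101 = 0b1010.
P2: T = 0b0101, S = E(K, T) = 0b0110; 0b0100 ⊕ 0b0110 = 0b0010.
P3: T = 0b0110, S = E(K, T) = 0b0111; 0b1111 ⊕ 0b0111 = 0b1000.
P4: T = 0b0111, S = E(K, T) = 0b1000; 0b1111 ⊕ 0b1000 = 0b0111.
P5: T = 0b1000, S = E(K, T) = 0b1001; 0b0110 ⊕ 0b1001 = 0b1111.

P1 = 0b1010, P2 = 0b0010, P3 = 0b1000, P4 = 0b0111, P5 = 0b1111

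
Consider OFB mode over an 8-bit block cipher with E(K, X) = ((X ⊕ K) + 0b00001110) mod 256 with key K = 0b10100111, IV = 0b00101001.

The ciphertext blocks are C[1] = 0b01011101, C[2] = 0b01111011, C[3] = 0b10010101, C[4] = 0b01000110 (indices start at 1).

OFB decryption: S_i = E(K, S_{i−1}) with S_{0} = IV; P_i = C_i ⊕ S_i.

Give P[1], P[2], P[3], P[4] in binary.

P[1] = 0b11000001, P[2] = 0b00110010, P[3] = 0b01101001, P[4] = 0b00101111

P[1]: S = E(K, 0b00101001) = 0b10011100; 0b01011101 ⊕ 0b10011100 = 0b11000001.
P[2]: S = E(K, 0b10011100) = 0b01001001; 0b01111011 ⊕ 0b01001001 = 0b00110010.
P[3]: S = E(K, 0b01001001) = 0b11111100; 0b10010101 ⊕ 0b11111100 = 0b01101001.
P[4]: S = E(K, 0b11111100) = 0b01101001; 0b01000110 ⊕ 0b01101001 = 0b00101111.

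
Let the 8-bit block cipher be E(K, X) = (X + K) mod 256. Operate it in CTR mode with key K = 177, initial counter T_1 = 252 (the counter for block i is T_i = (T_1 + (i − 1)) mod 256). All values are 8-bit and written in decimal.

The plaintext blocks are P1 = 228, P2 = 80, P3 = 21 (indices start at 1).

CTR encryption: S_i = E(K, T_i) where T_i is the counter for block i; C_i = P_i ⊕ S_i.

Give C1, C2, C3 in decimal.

C1 = 73, C2 = 254, C3 = 186

C1: T = 252, S = E(K, T) = 173; 228 ⊕ 173 = 73.
C2: T = 253, S = E(K, T) = 174; 80 ⊕ 174 = 254.
C3: T = 254, S = E(K, T) = 175; 21 ⊕ 175 = 186.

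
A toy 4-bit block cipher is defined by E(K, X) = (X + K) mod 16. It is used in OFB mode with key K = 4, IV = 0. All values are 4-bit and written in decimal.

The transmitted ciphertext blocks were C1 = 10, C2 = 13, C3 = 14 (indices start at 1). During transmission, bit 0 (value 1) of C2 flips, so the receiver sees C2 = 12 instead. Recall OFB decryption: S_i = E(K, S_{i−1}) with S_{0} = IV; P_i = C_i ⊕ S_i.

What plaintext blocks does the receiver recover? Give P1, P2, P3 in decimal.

P1 = 14, P2 = 4, P3 = 2

Only C2 changed, to 12. In OFB, a change in C_i flips the same bit in P_i only; the keystream is unaffected. Decrypting the received ciphertext:
P1: S = E(K, 0) = 4; 10 ⊕ 4 = 14.
P2: S = E(K, 4) = 8; 12 ⊕ 8 = 4.
P3: S = E(K, 8) = 12; 14 ⊕ 12 = 2.
Blocks that differ from the original plaintext: P2.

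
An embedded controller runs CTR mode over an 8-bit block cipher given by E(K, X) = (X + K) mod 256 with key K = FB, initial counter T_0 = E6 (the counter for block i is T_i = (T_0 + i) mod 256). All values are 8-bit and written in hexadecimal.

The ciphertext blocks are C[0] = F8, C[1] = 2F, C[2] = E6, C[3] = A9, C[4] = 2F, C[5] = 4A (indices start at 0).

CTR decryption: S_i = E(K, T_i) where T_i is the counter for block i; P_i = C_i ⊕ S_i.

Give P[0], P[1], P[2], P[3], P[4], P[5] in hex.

P[0] = 19, P[1] = CD, P[2] = 05, P[3] = 4D, P[4] = CA, P[5] = AC

P[0]: T = E6, S = E(K, T) = E1; F8 ⊕ E1 = 19.
P[1]: T = E7, S = E(K, T) = E2; 2F ⊕ E2 = CD.
P[2]: T = E8, S = E(K, T) = E3; E6 ⊕ E3 = 05.
P[3]: T = E9, S = E(K, T) = E4; A9 ⊕ E4 = 4D.
P[4]: T = EA, S = E(K, T) = E5; 2F ⊕ E5 = CA.
P[5]: T = EB, S = E(K, T) = E6; 4A ⊕ E6 = AC.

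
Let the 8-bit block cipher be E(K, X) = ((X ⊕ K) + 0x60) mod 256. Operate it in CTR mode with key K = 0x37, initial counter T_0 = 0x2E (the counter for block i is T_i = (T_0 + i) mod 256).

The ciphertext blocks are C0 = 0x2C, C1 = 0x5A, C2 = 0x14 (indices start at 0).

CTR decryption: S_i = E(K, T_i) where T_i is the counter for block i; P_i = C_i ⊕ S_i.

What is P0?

P0 = 0x55

P0: T = 0x2E, S = E(K, T) = 0x79; 0x2C ⊕ 0x79 = 0x55.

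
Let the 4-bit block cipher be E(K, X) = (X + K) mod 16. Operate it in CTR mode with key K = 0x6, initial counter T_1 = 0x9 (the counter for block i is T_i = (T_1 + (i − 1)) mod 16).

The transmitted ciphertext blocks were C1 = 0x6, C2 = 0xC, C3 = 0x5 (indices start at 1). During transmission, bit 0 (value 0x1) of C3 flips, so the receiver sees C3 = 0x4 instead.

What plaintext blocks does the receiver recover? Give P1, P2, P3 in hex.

CTR decryption: S_i = E(K, T_i) where T_i is the counter for block i; P_i = C_i ⊕ S_i.
Only C3 changed, to 0x4. In CTR, a change in C_i flips the same bit in P_i only; the keystream is unaffected. Decrypting the received ciphertext:
P1: T = 0x9, S = E(K, T) = 0xF; 0x6 ⊕ 0xF = 0x9.
P2: T = 0xA, S = E(K, T) = 0x0; 0xC ⊕ 0x0 = 0xC.
P3: T = 0xB, S = E(K, T) = 0x1; 0x4 ⊕ 0x1 = 0x5.
Blocks that differ from the original plaintext: P3.

P1 = 0x9, P2 = 0xC, P3 = 0x5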